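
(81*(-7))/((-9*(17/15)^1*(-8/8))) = -945/17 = -55.59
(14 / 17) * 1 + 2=48 / 17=2.82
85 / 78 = 1.09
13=13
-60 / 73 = -0.82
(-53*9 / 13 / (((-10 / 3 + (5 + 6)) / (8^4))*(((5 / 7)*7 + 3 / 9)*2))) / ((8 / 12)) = -2756.71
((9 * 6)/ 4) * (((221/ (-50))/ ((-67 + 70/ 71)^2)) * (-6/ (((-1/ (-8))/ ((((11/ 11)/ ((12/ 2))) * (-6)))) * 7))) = -360955764/ 3844394575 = -0.09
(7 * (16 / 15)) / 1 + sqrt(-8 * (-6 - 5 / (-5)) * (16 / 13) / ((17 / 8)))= 32 * sqrt(1105) / 221 + 112 / 15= 12.28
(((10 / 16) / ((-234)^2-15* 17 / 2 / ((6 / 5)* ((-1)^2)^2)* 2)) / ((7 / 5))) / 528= 25 / 1612742208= 0.00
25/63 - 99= -6212/63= -98.60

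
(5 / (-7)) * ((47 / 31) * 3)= -705 / 217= -3.25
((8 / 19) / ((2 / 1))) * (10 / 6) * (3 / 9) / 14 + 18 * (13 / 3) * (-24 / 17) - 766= -17827948 / 20349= -876.11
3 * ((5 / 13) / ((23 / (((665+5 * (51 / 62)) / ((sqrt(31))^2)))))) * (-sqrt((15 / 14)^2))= -9334125 / 8045492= -1.16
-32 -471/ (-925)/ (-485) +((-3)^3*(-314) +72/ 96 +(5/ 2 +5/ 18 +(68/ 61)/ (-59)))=491133130792981/ 58125649500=8449.51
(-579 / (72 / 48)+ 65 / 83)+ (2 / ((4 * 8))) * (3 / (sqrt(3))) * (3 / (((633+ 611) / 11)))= -31973 / 83+ 33 * sqrt(3) / 19904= -385.21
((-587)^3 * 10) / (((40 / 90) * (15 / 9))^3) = -3981123005049 / 800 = -4976403756.31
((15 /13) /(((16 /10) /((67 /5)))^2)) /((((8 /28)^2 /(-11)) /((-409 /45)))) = 989604539 /9984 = 99119.04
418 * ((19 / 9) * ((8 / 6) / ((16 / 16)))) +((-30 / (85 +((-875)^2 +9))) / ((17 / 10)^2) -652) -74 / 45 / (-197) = 3087424272562742 / 5885281776645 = 524.60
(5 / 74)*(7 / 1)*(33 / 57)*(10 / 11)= 175 / 703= 0.25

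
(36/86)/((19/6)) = 108/817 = 0.13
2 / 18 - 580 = -5219 / 9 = -579.89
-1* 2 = -2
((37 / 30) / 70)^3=0.00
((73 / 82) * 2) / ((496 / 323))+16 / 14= 327741 / 142352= 2.30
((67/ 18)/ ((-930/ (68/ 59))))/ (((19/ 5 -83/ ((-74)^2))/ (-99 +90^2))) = -5544838796/ 568612323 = -9.75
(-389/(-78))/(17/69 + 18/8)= 17894/8957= 2.00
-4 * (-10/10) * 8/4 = 8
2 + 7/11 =29/11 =2.64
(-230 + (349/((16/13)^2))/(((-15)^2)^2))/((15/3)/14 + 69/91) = -38749633247/187920000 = -206.20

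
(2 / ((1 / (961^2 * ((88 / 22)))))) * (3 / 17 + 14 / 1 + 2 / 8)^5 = 839057670988781780421 / 181741696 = 4616759331819.94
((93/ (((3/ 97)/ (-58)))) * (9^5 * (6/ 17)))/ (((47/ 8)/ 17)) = -494327994912/ 47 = -10517616913.02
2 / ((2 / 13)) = 13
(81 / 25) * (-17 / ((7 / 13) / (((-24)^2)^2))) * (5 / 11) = -5939122176 / 385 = -15426291.37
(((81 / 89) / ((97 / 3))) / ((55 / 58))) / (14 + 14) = 7047 / 6647410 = 0.00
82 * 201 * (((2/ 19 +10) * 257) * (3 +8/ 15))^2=12525291548516352/ 9025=1387843938893.78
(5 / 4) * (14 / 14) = 5 / 4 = 1.25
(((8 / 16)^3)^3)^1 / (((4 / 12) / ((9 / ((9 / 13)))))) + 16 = 8231 / 512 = 16.08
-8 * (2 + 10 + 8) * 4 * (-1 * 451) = 288640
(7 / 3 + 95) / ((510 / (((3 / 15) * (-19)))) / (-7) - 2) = 9709 / 1713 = 5.67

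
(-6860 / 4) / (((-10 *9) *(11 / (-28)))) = -4802 / 99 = -48.51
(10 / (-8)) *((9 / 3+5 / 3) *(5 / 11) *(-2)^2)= -350 / 33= -10.61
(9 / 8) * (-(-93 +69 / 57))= 1962 / 19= 103.26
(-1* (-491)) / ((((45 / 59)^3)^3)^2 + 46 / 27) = 994904661816814907774202359535459297 / 3467644112546532003213342528233041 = 286.91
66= 66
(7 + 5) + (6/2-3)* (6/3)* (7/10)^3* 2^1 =12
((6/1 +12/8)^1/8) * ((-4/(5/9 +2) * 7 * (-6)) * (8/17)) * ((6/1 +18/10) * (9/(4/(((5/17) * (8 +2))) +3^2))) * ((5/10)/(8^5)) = 710775/237027328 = 0.00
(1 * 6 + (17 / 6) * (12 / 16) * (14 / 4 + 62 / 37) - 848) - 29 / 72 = -4429723 / 5328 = -831.40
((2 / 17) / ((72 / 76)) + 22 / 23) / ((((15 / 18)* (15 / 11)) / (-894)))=-24932468 / 29325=-850.21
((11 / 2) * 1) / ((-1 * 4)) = -11 / 8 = -1.38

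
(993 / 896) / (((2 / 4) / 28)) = 993 / 16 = 62.06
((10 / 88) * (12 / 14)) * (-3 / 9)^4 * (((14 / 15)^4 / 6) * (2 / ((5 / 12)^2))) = 43904 / 25059375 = 0.00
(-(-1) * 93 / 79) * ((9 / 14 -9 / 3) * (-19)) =58311 / 1106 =52.72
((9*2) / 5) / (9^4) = 2 / 3645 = 0.00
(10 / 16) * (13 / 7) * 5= 325 / 56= 5.80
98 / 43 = 2.28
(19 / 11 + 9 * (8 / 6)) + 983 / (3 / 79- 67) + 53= 3028633 / 58190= 52.05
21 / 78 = 7 / 26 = 0.27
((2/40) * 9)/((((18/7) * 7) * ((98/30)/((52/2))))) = 39/196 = 0.20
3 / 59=0.05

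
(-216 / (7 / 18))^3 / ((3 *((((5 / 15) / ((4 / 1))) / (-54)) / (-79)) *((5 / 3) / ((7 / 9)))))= -334301524033536 / 245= -1364496016463.41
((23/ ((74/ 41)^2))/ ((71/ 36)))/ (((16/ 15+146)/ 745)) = 3888531225/ 214420994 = 18.14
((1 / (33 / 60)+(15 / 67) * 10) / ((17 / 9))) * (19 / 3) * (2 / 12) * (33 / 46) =3705 / 2278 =1.63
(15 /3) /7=5 /7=0.71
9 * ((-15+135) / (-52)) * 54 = -14580 / 13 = -1121.54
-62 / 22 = -31 / 11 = -2.82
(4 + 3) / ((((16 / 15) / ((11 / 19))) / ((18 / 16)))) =10395 / 2432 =4.27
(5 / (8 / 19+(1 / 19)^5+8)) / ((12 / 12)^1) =12380495 / 20851361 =0.59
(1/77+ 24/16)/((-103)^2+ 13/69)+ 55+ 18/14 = 6345286789/112733236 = 56.29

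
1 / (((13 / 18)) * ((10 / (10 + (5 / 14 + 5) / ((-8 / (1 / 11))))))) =22041 / 16016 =1.38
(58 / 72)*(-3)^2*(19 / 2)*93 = 51243 / 8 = 6405.38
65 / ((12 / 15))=325 / 4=81.25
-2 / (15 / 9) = -1.20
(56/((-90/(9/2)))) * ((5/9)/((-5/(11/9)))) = 154/405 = 0.38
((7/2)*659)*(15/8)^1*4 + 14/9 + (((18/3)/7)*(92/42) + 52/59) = 1800833737/104076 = 17303.06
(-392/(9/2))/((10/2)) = -784/45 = -17.42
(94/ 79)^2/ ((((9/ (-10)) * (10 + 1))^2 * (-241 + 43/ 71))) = -15683900/ 261004030947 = -0.00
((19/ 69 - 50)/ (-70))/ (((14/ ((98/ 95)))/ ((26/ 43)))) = 44603/ 1409325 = 0.03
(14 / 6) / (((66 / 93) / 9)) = 651 / 22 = 29.59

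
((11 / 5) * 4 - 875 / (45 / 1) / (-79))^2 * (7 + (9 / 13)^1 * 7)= 159266997274 / 164294325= 969.40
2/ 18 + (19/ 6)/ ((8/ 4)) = 1.69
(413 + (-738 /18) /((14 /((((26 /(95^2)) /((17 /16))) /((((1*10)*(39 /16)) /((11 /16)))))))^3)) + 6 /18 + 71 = 2024886349519713024794023 /4180770164183853515625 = 484.33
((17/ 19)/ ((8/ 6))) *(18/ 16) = 459/ 608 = 0.75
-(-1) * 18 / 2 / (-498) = -3 / 166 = -0.02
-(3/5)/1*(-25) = 15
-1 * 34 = -34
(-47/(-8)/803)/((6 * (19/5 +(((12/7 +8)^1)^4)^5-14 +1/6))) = 18751182579938820235/861202022576130231437462962678867310321096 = 0.00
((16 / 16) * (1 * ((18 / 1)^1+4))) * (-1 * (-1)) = 22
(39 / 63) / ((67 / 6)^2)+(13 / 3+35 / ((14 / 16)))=4179727 / 94269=44.34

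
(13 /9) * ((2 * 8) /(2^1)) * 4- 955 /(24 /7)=-16727 /72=-232.32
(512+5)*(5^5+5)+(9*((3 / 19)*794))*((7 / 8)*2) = 61567013 / 38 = 1620184.55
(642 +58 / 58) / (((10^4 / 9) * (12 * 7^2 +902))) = 5787 / 14900000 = 0.00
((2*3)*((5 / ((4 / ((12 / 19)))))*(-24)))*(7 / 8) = -1890 / 19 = -99.47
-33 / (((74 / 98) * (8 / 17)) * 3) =-9163 / 296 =-30.96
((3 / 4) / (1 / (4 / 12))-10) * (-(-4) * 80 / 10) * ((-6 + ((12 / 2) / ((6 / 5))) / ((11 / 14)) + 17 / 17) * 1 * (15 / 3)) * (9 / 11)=-210600 / 121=-1740.50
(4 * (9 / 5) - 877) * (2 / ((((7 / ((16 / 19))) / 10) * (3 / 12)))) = -1113344 / 133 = -8371.01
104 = 104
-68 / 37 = -1.84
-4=-4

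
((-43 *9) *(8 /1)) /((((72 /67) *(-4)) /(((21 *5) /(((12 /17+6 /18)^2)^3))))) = 5322965041241505 /88657444516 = 60039.68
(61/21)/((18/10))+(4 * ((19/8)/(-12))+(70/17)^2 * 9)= 67038427/436968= 153.42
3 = 3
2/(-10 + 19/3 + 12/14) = -42/59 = -0.71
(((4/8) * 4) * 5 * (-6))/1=-60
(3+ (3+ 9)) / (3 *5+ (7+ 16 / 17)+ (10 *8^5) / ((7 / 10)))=357 / 11141666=0.00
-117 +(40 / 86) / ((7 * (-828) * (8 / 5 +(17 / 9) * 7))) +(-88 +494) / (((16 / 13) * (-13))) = -5259493299 / 36941128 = -142.38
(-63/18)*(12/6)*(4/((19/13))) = -19.16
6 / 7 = 0.86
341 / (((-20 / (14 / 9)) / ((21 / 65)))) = -16709 / 1950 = -8.57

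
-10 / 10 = -1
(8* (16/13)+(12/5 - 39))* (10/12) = -1739/78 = -22.29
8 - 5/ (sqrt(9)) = 6.33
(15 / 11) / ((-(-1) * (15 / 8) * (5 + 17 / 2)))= 0.05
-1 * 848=-848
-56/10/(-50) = 14/125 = 0.11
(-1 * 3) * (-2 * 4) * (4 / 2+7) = 216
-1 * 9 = -9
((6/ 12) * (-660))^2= 108900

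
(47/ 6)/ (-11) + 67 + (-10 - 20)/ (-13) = 58855/ 858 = 68.60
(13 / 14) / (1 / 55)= 51.07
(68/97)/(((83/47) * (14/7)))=1598/8051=0.20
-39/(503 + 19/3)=-117/1528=-0.08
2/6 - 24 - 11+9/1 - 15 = -122/3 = -40.67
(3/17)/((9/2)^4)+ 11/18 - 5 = -326317/74358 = -4.39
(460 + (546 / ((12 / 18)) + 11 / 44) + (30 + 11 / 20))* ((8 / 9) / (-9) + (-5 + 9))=689828 / 135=5109.84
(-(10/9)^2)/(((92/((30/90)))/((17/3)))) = -425/16767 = -0.03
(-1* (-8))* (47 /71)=376 /71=5.30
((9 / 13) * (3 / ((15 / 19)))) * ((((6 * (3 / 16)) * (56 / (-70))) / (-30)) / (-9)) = -57 / 6500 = -0.01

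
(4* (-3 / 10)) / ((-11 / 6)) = 0.65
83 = 83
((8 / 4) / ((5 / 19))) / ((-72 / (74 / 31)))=-0.25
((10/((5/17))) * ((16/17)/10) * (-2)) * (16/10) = -256/25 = -10.24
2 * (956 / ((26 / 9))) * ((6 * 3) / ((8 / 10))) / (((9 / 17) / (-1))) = -365670 / 13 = -28128.46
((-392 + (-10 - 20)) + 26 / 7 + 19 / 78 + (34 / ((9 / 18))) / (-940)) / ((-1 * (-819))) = -53648267 / 105085890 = -0.51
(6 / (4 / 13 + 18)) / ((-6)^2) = 13 / 1428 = 0.01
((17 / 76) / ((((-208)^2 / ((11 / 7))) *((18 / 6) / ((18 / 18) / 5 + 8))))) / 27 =7667 / 9321661440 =0.00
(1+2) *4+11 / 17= 215 / 17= 12.65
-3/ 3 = -1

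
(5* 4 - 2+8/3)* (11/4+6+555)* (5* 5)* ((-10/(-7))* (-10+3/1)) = -8738125/3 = -2912708.33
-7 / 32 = -0.22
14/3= 4.67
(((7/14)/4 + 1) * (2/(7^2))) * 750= 3375/98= 34.44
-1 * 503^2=-253009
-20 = -20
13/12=1.08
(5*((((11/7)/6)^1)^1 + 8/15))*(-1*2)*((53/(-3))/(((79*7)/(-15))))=-44255/11613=-3.81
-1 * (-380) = 380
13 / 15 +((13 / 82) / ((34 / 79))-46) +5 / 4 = -43.51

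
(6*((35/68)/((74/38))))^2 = 2.51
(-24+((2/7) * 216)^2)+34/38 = 3524345/931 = 3785.55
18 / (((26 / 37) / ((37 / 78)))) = 4107 / 338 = 12.15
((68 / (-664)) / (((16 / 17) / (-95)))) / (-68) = -1615 / 10624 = -0.15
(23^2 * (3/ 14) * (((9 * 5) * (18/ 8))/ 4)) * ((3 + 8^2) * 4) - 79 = 43058821/ 56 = 768907.52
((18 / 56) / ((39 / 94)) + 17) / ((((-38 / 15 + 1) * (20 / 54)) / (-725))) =189975375 / 8372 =22691.76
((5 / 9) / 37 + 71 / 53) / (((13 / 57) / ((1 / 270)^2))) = 113563 / 1393829775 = 0.00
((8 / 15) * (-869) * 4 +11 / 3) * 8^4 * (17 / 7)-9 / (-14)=-184047317 / 10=-18404731.70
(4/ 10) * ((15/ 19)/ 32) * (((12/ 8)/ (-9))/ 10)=-0.00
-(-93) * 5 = 465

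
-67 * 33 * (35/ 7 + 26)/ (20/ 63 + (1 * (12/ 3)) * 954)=-4318083/ 240428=-17.96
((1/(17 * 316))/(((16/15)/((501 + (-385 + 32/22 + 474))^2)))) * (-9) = -1428571215/2600048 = -549.44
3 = 3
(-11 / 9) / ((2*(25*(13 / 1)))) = -11 / 5850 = -0.00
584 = 584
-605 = -605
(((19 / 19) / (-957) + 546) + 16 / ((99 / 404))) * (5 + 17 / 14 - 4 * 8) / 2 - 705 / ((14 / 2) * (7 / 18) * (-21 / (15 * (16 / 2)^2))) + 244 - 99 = 16160852849 / 3939012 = 4102.77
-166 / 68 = -83 / 34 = -2.44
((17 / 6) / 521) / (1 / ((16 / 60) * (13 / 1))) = 442 / 23445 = 0.02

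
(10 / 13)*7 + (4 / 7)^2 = 3638 / 637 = 5.71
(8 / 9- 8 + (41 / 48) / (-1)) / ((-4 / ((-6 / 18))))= -0.66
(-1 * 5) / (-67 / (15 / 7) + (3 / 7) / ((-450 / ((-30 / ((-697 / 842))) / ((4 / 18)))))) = 365925 / 2299618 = 0.16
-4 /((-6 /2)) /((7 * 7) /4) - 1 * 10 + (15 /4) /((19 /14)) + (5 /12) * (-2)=-7412 /931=-7.96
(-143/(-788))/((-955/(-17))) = 2431/752540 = 0.00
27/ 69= 9/ 23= 0.39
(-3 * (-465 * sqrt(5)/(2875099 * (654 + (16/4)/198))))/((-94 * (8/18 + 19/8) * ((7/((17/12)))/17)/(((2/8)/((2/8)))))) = -119737035 * sqrt(5)/12432861551642924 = -0.00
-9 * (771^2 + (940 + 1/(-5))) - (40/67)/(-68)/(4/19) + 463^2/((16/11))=-474830736659/91120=-5211048.47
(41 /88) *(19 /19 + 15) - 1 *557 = -6045 /11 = -549.55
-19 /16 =-1.19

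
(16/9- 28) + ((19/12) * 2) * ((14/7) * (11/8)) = -1261/72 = -17.51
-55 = -55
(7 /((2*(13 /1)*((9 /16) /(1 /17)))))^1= 56 /1989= 0.03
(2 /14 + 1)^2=1.31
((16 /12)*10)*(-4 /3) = -160 /9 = -17.78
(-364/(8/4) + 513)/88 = 331/88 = 3.76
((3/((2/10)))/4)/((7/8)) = 30/7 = 4.29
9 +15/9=32/3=10.67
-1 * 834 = -834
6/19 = 0.32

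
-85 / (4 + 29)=-85 / 33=-2.58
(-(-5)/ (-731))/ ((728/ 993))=-4965/ 532168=-0.01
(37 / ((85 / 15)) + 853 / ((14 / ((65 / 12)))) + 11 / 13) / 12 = 12527185 / 445536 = 28.12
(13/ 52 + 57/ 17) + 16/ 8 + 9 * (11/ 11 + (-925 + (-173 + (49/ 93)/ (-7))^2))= 17074454861/ 65348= 261285.04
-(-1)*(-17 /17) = -1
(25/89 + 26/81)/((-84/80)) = -86780/151389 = -0.57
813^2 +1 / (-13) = 8592596 / 13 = 660968.92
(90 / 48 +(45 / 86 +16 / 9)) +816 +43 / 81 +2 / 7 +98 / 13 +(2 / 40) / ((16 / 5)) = 16807063153 / 20284992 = 828.55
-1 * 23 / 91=-23 / 91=-0.25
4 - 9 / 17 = 3.47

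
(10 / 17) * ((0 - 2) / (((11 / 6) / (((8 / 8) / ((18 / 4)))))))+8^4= 2297776 / 561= 4095.86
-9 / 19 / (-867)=3 / 5491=0.00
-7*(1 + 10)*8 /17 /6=-308 /51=-6.04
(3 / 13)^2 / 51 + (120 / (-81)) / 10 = -11411 / 77571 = -0.15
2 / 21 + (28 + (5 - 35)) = -40 / 21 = -1.90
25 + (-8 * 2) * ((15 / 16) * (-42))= 655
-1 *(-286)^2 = -81796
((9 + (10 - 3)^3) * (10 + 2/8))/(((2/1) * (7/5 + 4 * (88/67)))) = 604340/2229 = 271.13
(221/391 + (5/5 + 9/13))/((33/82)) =5.61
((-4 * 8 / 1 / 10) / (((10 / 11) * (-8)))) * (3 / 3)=11 / 25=0.44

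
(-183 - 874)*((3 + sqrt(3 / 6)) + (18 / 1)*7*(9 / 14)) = -89535.41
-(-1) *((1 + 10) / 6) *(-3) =-11 / 2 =-5.50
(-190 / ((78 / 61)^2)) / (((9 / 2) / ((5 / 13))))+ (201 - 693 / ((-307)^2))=3204520052417 / 16772269293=191.06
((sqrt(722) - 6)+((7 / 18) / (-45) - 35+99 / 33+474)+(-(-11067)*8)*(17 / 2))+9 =19*sqrt(2)+609930803 / 810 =753027.86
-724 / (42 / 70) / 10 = -362 / 3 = -120.67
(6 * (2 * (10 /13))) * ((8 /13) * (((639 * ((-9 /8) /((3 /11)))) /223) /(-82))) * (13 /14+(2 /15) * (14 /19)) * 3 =518360634 /205507211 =2.52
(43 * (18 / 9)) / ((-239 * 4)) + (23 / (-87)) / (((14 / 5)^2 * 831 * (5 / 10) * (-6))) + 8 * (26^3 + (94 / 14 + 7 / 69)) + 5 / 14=32870217379699163 / 233680966092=140662.79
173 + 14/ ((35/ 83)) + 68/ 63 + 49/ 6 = 135731/ 630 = 215.45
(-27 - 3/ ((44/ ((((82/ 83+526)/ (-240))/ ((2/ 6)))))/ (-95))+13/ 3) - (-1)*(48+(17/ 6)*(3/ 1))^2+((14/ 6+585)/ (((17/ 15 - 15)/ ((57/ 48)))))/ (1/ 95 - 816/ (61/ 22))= 24305587133087935/ 7772599046784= 3127.09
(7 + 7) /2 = 7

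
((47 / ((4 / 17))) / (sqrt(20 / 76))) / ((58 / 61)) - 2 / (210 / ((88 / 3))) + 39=12197 / 315 + 48739 * sqrt(95) / 1160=448.25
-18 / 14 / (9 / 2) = -2 / 7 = -0.29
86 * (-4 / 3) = -344 / 3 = -114.67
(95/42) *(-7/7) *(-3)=95/14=6.79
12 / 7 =1.71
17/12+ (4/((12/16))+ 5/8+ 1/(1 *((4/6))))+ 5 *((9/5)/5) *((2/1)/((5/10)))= 643/40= 16.08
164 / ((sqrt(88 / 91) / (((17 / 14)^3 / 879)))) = 201433 * sqrt(2002) / 26531736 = 0.34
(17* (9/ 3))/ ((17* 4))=3/ 4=0.75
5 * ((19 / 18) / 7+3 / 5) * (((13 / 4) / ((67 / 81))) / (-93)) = -18447 / 116312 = -0.16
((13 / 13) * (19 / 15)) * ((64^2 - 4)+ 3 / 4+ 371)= 67849 / 12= 5654.08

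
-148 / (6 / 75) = -1850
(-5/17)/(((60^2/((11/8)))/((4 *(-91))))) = 1001/24480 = 0.04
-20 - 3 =-23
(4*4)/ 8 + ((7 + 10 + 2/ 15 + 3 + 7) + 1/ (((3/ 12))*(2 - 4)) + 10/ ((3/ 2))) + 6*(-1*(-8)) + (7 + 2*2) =464/ 5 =92.80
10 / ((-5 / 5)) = -10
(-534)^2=285156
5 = 5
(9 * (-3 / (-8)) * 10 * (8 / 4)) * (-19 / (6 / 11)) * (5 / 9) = -5225 / 4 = -1306.25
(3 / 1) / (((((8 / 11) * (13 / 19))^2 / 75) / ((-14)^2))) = 481583025 / 2704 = 178100.23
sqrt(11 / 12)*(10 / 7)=5*sqrt(33) / 21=1.37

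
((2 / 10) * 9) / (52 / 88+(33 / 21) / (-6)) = 2079 / 380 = 5.47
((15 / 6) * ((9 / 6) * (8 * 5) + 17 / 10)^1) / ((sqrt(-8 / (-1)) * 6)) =617 * sqrt(2) / 96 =9.09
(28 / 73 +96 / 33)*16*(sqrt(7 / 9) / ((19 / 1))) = 42304*sqrt(7) / 45771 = 2.45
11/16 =0.69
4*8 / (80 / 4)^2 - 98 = -2448 / 25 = -97.92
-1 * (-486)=486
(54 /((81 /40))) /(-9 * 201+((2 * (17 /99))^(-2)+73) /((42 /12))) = -64736 /4335015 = -0.01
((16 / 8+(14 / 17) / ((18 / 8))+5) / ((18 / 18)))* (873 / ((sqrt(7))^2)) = 15617 / 17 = 918.65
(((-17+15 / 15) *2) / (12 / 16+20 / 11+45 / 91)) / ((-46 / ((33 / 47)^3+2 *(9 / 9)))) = 15604901312 / 29283173327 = 0.53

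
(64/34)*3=96/17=5.65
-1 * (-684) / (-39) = -228 / 13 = -17.54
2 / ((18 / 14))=14 / 9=1.56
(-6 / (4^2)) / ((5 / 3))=-9 / 40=-0.22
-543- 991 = -1534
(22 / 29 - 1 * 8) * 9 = -1890 / 29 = -65.17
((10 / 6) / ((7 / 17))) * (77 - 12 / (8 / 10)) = 5270 / 21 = 250.95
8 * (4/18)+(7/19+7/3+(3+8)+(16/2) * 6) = 10855/171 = 63.48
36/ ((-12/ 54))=-162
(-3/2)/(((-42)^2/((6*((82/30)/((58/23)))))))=-943/170520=-0.01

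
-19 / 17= -1.12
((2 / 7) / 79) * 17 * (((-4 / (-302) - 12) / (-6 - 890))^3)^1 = 12600699625 / 85597290853695488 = 0.00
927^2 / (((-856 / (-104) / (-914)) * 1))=-10210547178 / 107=-95425674.56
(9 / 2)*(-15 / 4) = -135 / 8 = -16.88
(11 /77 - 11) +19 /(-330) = -25213 /2310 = -10.91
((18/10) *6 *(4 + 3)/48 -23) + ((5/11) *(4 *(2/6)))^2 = -917273/43560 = -21.06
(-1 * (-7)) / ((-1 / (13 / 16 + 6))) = -763 / 16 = -47.69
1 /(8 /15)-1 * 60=-465 /8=-58.12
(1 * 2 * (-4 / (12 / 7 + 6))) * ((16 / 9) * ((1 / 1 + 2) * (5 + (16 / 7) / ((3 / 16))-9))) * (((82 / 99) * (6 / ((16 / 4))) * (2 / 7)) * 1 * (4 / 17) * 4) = -14442496 / 954261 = -15.13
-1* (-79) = 79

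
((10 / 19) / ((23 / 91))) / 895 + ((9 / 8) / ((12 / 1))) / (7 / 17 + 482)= 0.00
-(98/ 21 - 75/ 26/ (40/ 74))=209/ 312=0.67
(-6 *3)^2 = 324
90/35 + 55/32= 961/224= 4.29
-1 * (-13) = 13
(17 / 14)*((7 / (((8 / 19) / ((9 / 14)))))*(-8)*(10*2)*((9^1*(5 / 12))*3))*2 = -654075 / 14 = -46719.64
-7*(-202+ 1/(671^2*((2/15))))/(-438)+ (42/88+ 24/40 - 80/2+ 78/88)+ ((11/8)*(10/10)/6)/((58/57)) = -18776245541089/457516894560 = -41.04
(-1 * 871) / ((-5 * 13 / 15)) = 201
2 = 2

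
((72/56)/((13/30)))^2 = 72900/8281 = 8.80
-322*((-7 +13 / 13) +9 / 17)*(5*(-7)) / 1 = -1048110 / 17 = -61653.53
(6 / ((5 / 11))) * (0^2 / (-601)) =0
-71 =-71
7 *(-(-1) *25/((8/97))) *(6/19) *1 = 50925/76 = 670.07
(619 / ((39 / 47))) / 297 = 29093 / 11583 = 2.51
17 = 17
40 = 40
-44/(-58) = 22/29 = 0.76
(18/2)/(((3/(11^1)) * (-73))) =-33/73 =-0.45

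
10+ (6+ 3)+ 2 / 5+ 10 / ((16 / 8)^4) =801 / 40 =20.02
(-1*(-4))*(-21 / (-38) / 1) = 42 / 19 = 2.21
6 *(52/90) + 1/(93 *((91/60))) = 146992/42315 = 3.47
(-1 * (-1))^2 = 1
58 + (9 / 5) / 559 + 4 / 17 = 2767203 / 47515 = 58.24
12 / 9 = 4 / 3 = 1.33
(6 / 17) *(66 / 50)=198 / 425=0.47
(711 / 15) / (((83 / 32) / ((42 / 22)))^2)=107025408 / 4167845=25.68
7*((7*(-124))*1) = -6076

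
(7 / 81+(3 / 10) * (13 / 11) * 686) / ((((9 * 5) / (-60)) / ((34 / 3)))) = -147413392 / 40095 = -3676.60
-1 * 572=-572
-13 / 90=-0.14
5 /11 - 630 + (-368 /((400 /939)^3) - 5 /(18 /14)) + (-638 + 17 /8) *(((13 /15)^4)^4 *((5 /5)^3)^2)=-100963605094378153537970159 /18496637929687500000000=-5458.48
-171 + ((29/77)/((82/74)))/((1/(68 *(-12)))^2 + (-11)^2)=-43493990124231/254354997589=-171.00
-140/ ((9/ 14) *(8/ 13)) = -3185/ 9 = -353.89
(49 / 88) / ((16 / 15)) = 735 / 1408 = 0.52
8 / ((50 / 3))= 12 / 25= 0.48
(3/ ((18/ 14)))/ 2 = 7/ 6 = 1.17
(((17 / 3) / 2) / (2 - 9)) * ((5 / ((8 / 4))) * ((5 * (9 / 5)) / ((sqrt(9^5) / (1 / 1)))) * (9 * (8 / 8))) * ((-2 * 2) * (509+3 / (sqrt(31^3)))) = 85 * sqrt(31) / 20181+43265 / 63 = 686.77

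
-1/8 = -0.12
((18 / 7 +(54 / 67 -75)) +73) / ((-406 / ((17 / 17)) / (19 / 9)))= -6137 / 856863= -0.01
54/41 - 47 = -1873/41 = -45.68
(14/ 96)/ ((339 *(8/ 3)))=7/ 43392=0.00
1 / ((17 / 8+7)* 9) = 0.01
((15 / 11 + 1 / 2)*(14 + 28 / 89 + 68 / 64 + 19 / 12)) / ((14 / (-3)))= -2970655 / 438592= -6.77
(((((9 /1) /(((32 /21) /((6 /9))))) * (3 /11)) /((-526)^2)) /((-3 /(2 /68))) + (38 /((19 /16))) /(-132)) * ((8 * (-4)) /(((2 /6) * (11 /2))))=4.23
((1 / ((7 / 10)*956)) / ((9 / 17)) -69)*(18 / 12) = -2077781 / 20076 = -103.50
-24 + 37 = 13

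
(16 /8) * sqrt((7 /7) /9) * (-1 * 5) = -10 /3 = -3.33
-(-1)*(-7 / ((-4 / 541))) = 3787 / 4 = 946.75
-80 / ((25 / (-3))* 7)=48 / 35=1.37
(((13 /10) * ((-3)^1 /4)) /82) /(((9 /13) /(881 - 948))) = 11323 /9840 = 1.15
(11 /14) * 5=55 /14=3.93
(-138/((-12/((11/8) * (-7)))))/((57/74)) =-65527/456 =-143.70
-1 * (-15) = 15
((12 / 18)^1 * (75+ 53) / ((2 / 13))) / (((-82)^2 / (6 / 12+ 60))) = 25168 / 5043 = 4.99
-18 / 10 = -9 / 5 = -1.80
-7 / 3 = -2.33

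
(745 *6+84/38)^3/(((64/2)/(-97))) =-271136805156.14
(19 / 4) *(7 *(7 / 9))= 931 / 36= 25.86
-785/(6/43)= -33755/6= -5625.83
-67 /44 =-1.52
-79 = -79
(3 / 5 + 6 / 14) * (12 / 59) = 432 / 2065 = 0.21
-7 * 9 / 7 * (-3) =27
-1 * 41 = -41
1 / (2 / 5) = 5 / 2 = 2.50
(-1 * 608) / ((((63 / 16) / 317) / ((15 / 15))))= -3083776 / 63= -48948.83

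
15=15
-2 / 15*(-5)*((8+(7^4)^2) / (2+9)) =3843206 / 11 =349382.36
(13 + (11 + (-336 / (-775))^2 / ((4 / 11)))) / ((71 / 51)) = 750998664 / 42644375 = 17.61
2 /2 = 1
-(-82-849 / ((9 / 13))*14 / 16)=1155.04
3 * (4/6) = 2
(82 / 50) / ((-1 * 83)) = -0.02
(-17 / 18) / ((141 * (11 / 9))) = -17 / 3102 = -0.01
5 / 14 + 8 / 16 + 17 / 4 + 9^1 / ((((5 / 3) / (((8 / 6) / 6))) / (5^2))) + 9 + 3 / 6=1249 / 28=44.61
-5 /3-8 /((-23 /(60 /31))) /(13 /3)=-1.51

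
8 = 8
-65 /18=-3.61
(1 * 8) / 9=8 / 9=0.89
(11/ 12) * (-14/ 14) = -11/ 12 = -0.92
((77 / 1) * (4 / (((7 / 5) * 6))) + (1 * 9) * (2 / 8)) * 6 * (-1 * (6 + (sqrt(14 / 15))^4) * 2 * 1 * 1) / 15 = -721982 / 3375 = -213.92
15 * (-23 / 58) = -345 / 58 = -5.95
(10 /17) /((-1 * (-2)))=5 /17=0.29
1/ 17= 0.06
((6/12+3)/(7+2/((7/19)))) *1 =49/174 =0.28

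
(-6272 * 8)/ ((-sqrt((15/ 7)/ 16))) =200704 * sqrt(105)/ 15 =137106.93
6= 6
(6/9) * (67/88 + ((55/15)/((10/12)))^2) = 44267/3300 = 13.41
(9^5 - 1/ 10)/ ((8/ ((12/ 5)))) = 1771467/ 100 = 17714.67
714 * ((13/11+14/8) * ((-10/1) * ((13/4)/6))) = -997815/88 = -11338.81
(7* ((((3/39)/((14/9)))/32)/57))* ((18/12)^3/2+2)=177/252928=0.00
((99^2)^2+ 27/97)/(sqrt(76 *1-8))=4658890662 *sqrt(17)/1649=11648937.72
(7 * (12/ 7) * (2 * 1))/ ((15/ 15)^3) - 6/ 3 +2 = 24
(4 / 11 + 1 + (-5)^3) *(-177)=240720 / 11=21883.64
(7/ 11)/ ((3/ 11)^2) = 77/ 9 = 8.56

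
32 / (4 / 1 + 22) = 16 / 13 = 1.23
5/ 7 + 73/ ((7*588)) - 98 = -400355/ 4116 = -97.27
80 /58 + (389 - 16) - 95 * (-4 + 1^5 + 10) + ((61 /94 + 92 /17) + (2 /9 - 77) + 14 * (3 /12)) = -74623130 /208539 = -357.84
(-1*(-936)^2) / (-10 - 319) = 876096 / 329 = 2662.91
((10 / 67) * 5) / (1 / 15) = 750 / 67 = 11.19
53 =53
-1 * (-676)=676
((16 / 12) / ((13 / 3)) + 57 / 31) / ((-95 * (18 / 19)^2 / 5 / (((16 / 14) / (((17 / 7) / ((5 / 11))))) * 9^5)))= -119811150 / 75361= -1589.83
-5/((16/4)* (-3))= 5/12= 0.42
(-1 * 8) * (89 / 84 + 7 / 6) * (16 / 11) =-544 / 21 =-25.90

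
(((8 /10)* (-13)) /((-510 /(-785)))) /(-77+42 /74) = 75517 /360570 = 0.21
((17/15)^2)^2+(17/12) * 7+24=7202209/202500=35.57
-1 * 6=-6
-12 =-12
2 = 2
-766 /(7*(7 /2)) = -31.27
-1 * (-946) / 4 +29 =531 / 2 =265.50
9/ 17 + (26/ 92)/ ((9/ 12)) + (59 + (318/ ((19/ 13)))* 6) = 30430222/ 22287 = 1365.38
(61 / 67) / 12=0.08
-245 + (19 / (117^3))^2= -628465229433044 / 2565164201769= -245.00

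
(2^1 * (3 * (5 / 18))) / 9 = 5 / 27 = 0.19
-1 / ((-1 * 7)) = 1 / 7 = 0.14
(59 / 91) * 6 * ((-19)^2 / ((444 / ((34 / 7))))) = 362083 / 23569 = 15.36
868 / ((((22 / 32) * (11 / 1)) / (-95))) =-1319360 / 121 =-10903.80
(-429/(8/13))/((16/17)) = -94809/128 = -740.70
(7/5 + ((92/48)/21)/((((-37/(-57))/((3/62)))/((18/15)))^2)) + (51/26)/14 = 9223501597/5986020950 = 1.54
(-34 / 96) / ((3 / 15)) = -85 / 48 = -1.77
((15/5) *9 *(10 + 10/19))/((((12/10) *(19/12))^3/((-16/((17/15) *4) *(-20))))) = 6480000000/2215457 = 2924.90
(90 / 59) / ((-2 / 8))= -6.10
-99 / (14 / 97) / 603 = -1067 / 938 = -1.14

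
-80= -80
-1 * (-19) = 19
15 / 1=15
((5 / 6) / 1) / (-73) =-5 / 438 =-0.01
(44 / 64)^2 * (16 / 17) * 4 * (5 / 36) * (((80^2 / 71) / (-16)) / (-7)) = 15125 / 76041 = 0.20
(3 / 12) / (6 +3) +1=1.03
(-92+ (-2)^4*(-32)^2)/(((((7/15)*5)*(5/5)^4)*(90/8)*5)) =65168/525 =124.13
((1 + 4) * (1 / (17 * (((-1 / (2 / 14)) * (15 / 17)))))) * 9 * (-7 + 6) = 3 / 7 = 0.43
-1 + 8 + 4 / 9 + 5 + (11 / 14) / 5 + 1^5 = 8569 / 630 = 13.60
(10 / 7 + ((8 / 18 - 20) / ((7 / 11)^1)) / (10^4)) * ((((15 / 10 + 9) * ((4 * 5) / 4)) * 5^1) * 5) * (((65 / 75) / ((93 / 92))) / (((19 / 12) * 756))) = 1.34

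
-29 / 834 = -0.03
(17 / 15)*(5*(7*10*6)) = 2380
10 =10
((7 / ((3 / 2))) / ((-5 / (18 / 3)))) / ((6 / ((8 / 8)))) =-14 / 15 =-0.93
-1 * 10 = -10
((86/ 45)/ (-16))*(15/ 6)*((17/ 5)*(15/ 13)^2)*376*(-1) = 171785/ 338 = 508.24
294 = 294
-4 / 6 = -2 / 3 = -0.67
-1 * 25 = -25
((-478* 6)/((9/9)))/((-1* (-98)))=-1434/49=-29.27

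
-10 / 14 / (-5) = 1 / 7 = 0.14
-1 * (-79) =79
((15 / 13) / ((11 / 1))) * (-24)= -360 / 143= -2.52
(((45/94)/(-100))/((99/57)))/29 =-57/599720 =-0.00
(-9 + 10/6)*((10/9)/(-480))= 11/648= 0.02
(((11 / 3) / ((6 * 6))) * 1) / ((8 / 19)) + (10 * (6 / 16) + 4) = 6905 / 864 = 7.99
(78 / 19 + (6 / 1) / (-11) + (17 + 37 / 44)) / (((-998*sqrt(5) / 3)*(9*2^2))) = -17891*sqrt(5) / 50059680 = -0.00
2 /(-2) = -1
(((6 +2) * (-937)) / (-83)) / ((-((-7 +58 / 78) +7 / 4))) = 1169376 / 58349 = 20.04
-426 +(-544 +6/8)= -3877/4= -969.25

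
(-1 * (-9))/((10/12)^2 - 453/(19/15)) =-6156/244145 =-0.03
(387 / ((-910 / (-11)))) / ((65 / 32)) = 68112 / 29575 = 2.30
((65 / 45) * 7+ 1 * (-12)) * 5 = -85 / 9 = -9.44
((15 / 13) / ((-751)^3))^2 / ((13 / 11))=2475 / 394157394942453326197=0.00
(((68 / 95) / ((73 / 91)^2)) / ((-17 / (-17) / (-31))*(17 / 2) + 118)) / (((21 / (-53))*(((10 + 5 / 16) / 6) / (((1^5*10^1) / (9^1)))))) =-0.02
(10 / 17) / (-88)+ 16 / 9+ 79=543751 / 6732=80.77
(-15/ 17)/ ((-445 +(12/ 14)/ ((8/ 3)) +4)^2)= -3920/ 862755219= -0.00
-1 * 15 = -15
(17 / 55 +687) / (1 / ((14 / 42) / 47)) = 37802 / 7755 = 4.87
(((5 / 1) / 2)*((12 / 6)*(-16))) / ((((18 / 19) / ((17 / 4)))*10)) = -323 / 9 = -35.89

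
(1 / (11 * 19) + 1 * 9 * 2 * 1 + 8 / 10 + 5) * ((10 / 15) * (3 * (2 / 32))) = 6219 / 2090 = 2.98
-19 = -19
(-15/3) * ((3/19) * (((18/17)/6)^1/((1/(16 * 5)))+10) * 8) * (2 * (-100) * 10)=98400000/323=304643.96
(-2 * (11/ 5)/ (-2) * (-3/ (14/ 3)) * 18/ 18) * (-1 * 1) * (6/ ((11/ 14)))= 54/ 5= 10.80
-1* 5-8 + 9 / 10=-12.10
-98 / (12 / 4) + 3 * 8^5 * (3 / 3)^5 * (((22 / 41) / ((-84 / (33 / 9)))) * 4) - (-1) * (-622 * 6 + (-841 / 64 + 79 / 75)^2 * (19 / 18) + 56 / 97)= -148011015770768299 / 11545390080000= -12819.92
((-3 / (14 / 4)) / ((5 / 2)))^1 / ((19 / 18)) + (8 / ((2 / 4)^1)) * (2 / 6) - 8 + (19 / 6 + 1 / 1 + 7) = 8.18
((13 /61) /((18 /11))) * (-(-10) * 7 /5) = 1001 /549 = 1.82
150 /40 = 15 /4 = 3.75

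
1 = 1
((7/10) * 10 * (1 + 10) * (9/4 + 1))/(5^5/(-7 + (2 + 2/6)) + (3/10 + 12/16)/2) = -70070/187353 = -0.37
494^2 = 244036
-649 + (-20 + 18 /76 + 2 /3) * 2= -39170 /57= -687.19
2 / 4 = 1 / 2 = 0.50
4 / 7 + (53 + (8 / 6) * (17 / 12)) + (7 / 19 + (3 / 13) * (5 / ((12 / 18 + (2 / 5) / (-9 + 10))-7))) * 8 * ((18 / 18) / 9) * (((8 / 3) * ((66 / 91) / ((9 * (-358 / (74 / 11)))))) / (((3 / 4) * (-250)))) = 55.46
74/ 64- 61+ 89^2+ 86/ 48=754843/ 96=7862.95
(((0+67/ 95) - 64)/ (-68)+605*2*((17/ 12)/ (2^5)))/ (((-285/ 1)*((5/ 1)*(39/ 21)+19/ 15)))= -118292293/ 6527804160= -0.02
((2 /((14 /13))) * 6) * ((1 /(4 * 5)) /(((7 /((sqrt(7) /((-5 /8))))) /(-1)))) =156 * sqrt(7) /1225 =0.34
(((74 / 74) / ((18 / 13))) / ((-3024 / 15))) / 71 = -65 / 1288224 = -0.00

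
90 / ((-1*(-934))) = 45 / 467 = 0.10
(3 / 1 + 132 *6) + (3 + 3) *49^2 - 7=15194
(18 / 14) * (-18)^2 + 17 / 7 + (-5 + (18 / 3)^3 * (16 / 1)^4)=14156190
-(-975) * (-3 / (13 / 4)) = -900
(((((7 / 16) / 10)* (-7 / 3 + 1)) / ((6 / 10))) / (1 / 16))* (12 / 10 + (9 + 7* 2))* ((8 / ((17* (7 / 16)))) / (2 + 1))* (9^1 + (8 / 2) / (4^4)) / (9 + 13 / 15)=-69817 / 5661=-12.33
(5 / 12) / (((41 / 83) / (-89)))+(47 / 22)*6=-336913 / 5412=-62.25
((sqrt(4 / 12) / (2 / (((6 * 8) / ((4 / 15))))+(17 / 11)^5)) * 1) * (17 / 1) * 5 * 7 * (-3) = -8624281050 * sqrt(3) / 127948181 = -116.75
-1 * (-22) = 22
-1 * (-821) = 821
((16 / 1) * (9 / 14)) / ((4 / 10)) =180 / 7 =25.71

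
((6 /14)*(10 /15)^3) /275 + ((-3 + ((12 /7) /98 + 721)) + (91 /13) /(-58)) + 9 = 35790713111 /49237650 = 726.90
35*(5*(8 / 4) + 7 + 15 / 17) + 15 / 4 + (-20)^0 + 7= 43359 / 68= 637.63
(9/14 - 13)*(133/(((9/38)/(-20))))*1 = 1249060/9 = 138784.44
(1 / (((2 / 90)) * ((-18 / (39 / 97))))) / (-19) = 0.05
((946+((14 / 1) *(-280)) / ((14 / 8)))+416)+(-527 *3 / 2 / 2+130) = -4573 / 4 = -1143.25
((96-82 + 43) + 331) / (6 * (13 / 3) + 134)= 97 / 40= 2.42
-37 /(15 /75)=-185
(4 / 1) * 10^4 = 40000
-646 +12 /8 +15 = -1259 /2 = -629.50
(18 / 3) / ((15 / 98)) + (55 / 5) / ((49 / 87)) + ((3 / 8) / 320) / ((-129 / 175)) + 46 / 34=5509314193 / 91696640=60.08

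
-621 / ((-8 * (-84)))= -207 / 224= -0.92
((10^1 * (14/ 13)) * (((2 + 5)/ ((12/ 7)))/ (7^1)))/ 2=245/ 78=3.14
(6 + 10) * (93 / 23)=1488 / 23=64.70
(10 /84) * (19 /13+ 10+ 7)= 200 /91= 2.20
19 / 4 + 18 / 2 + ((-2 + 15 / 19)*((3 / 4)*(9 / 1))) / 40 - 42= -86501 / 3040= -28.45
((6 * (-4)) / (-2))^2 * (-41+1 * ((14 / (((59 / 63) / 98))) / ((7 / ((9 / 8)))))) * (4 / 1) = 6608160 / 59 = 112002.71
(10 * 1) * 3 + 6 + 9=45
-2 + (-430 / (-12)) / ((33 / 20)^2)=36466 / 3267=11.16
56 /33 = 1.70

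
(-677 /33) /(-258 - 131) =677 /12837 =0.05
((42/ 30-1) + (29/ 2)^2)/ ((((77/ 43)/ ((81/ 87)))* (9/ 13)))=642291/ 4060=158.20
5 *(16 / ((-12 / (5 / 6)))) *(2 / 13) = -100 / 117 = -0.85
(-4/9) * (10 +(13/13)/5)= -68/15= -4.53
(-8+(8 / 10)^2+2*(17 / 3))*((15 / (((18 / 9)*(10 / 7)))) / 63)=149 / 450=0.33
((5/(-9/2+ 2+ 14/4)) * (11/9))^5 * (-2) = -1006568750/59049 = -17046.33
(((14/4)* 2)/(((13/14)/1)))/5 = 98/65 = 1.51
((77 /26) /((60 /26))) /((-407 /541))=-3787 /2220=-1.71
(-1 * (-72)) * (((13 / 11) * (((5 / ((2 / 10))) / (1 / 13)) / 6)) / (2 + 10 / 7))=29575 / 22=1344.32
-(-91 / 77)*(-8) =-104 / 11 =-9.45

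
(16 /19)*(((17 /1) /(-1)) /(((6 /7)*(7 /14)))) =-33.40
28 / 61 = 0.46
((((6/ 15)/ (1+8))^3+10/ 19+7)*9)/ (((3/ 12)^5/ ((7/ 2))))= 46703200768/ 192375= 242771.67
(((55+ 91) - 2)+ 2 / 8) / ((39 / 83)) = 47891 / 156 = 306.99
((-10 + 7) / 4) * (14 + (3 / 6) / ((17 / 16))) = -369 / 34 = -10.85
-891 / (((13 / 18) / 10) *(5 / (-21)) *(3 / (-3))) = -673596 / 13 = -51815.08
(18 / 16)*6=27 / 4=6.75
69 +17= 86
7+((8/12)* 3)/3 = 23/3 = 7.67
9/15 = 3/5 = 0.60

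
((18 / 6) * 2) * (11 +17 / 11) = 828 / 11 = 75.27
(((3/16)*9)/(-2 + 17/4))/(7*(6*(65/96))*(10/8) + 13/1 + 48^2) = 0.00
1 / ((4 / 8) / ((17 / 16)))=17 / 8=2.12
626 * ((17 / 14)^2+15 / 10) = 182479 / 98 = 1862.03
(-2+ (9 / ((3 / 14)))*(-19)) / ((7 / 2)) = -228.57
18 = 18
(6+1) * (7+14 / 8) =61.25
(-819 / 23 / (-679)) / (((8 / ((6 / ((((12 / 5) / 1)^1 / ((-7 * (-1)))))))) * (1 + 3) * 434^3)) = 585 / 1667441832448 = 0.00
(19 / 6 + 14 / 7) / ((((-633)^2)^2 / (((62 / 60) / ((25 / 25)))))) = 961 / 28899301449780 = 0.00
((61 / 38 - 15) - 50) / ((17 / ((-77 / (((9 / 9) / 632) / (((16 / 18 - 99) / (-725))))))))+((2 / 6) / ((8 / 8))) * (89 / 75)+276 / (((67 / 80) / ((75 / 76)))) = 3513747439289 / 141207525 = 24883.57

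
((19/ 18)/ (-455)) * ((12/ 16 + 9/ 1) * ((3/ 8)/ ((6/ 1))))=-19/ 13440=-0.00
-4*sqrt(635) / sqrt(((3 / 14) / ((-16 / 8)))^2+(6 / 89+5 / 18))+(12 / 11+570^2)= 3573912 / 11 - 336*sqrt(506340491) / 44797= 324732.31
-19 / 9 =-2.11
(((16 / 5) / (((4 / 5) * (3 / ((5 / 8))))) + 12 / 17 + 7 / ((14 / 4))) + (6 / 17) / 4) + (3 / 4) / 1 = 893 / 204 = 4.38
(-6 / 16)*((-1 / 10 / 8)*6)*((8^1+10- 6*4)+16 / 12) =-21 / 160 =-0.13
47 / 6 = 7.83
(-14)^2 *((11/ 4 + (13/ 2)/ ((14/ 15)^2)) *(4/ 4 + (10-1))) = 20015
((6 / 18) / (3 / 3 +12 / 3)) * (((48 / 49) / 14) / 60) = 2 / 25725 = 0.00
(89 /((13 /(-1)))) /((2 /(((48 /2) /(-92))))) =267 /299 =0.89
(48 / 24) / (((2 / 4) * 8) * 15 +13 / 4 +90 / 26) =104 / 3469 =0.03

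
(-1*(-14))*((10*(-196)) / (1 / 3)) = -82320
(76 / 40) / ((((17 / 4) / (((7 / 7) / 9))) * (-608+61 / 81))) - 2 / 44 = -4188419 / 91979690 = -0.05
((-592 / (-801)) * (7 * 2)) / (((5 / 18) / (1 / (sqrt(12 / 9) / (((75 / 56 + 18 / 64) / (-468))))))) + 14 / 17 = 14 / 17 - 4477 * sqrt(3) / 69420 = 0.71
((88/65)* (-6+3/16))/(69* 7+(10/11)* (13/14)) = -78771/4843280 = -0.02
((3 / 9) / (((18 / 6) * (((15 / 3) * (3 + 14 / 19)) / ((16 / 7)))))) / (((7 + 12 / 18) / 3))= 304 / 57155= 0.01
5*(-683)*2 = -6830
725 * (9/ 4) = 6525/ 4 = 1631.25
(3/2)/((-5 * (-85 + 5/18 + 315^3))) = -27/2813021125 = -0.00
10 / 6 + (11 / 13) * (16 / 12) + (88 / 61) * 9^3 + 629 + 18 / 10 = 20046251 / 11895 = 1685.27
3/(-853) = -3/853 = -0.00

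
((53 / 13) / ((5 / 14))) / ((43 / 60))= 8904 / 559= 15.93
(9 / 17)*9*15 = 1215 / 17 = 71.47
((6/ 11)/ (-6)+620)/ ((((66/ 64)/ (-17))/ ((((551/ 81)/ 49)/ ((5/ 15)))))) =-681318112/ 160083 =-4256.03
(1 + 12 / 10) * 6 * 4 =264 / 5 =52.80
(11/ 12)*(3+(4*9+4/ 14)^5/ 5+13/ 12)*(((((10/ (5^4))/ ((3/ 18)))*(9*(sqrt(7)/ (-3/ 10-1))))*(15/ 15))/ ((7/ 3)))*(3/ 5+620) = -3897327844171011591*sqrt(7)/ 1911796250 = -5393545600.56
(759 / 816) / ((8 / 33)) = 8349 / 2176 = 3.84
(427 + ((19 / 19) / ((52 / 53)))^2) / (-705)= -1157417 / 1906320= -0.61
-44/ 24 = -11/ 6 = -1.83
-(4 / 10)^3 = -8 / 125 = -0.06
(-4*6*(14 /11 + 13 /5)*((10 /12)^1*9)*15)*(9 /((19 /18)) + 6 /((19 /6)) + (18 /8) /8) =-187108785 /1672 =-111907.17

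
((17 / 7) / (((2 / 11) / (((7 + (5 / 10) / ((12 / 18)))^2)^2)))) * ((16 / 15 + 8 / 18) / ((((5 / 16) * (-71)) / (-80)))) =5871746518 / 22365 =262541.76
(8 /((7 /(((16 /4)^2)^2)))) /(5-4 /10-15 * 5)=-320 /77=-4.16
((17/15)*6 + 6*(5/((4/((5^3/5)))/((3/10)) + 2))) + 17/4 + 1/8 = 17493/760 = 23.02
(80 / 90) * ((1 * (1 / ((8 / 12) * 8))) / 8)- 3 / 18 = -7 / 48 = -0.15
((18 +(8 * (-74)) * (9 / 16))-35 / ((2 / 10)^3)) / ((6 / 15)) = -11725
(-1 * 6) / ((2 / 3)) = -9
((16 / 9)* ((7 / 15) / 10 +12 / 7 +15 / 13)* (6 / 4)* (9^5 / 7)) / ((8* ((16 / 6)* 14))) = 783127521 / 3567200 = 219.54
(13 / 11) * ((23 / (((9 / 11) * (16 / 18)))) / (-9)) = -299 / 72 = -4.15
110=110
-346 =-346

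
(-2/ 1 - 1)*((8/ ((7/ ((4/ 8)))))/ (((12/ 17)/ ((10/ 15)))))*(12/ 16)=-17/ 14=-1.21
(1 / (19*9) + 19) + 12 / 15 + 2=18644 / 855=21.81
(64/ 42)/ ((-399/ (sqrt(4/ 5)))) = -0.00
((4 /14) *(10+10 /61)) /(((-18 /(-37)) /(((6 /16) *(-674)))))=-1932695 /1281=-1508.74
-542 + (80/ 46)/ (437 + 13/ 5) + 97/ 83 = -1134650953/ 2097991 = -540.83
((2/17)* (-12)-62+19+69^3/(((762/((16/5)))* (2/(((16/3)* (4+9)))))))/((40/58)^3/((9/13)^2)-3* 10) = -1018949207500971/625173749650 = -1629.87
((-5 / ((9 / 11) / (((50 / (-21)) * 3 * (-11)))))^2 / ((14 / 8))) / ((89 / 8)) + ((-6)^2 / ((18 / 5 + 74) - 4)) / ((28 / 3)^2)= 43103124437515 / 3639795264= 11842.18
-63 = -63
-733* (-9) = 6597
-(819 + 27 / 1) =-846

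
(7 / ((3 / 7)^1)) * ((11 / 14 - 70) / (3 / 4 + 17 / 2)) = -4522 / 37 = -122.22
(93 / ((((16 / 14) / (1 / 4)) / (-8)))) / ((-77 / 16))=372 / 11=33.82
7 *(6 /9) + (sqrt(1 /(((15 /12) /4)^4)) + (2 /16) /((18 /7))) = 53839 /3600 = 14.96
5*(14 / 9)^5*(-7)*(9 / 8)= -2352980 / 6561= -358.63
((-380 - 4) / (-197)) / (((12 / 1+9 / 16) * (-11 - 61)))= -256 / 118791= -0.00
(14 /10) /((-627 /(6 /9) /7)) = -98 /9405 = -0.01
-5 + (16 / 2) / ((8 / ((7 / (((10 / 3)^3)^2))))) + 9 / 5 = -3194897 / 1000000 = -3.19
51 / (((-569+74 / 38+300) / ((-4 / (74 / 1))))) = 969 / 93869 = 0.01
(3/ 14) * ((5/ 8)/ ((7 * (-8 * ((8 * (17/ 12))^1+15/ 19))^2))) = 48735/ 23958086656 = 0.00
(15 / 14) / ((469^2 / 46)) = 345 / 1539727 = 0.00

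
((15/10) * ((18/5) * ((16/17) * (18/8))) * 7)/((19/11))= 46.34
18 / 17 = 1.06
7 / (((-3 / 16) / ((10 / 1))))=-1120 / 3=-373.33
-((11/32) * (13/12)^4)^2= -0.22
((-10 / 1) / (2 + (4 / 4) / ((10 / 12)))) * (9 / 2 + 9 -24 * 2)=1725 / 16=107.81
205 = 205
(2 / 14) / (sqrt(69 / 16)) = 4 * sqrt(69) / 483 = 0.07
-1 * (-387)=387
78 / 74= 39 / 37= 1.05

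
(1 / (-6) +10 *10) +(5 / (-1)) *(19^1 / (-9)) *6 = 979 / 6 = 163.17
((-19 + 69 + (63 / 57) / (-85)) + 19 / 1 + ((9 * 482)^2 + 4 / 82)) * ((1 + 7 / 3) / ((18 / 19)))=1246054597664 / 18819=66212582.90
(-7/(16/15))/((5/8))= -21/2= -10.50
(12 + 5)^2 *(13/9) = 3757/9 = 417.44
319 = 319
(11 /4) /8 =11 /32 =0.34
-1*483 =-483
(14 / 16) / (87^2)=7 / 60552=0.00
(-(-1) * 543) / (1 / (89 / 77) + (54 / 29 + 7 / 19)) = 26628177 / 151808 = 175.41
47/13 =3.62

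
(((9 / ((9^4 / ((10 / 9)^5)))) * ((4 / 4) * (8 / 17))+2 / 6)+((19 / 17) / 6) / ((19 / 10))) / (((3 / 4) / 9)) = 1265903816 / 243931419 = 5.19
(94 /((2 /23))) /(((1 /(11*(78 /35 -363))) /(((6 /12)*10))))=-150147657 /7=-21449665.29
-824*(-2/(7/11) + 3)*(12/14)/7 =4944/343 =14.41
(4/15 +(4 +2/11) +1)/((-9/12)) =-3596/495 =-7.26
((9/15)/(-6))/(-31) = 1/310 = 0.00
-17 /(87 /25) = -4.89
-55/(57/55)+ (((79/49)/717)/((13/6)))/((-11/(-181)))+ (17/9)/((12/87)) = -45084406877/1145476332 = -39.36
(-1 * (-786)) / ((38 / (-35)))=-723.95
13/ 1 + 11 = 24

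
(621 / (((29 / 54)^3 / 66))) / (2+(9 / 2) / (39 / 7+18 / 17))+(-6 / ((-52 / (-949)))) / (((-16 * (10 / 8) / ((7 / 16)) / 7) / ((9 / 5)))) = 10866387839643279 / 109965123200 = 98816.67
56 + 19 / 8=467 / 8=58.38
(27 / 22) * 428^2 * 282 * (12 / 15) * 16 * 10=89264830464 / 11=8114984587.64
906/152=453/76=5.96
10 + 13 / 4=53 / 4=13.25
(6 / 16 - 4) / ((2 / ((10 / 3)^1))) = -145 / 24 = -6.04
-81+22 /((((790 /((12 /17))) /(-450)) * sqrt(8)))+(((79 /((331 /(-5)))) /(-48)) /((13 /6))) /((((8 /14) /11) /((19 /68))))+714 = 5927564509 /9363328 - 2970 * sqrt(2) /1343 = 629.93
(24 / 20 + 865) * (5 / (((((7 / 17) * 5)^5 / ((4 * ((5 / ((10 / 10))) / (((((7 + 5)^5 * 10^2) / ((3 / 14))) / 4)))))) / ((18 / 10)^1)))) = 6149400667 / 42353640000000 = 0.00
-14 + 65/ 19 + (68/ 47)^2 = -356153/ 41971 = -8.49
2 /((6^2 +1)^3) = 2 /50653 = 0.00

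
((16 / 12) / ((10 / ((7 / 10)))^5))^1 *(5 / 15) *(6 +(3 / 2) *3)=117649 / 15000000000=0.00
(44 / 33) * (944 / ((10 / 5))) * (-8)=-15104 / 3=-5034.67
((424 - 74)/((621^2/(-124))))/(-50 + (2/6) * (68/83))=1801100/795834477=0.00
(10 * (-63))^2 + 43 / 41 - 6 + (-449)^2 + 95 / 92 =2257530991 / 3772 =598497.08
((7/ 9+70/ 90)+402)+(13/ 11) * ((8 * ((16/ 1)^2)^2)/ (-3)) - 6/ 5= -102036994/ 495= -206135.34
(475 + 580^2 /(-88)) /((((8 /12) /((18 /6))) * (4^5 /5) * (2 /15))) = -24856875 /45056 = -551.69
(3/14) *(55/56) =165/784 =0.21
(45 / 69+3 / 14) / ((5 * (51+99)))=0.00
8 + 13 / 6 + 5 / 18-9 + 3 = 40 / 9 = 4.44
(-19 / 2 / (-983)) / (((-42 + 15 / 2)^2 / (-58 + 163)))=1330 / 1560021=0.00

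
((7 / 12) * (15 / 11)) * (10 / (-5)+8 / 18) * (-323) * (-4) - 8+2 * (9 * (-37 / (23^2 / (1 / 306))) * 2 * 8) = -1430503174 / 890307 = -1606.75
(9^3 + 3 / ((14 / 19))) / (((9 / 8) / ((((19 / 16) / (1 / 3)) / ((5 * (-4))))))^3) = -23464639 / 8064000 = -2.91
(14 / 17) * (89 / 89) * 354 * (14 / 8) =8673 / 17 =510.18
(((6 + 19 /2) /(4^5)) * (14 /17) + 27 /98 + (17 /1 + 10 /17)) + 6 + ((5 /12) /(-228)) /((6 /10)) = 10446536521 /437584896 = 23.87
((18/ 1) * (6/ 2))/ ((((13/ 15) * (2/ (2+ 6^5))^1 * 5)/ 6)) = 3780108/ 13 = 290777.54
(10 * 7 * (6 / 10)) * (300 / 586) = 6300 / 293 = 21.50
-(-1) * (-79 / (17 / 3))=-237 / 17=-13.94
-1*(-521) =521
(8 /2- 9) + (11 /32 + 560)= 17771 /32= 555.34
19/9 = 2.11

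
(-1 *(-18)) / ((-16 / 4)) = -9 / 2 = -4.50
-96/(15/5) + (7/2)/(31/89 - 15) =-84079/2608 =-32.24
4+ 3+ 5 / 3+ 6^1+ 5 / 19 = 851 / 57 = 14.93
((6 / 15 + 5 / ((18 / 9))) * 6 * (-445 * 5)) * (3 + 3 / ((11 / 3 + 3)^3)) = -186459183 / 1600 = -116536.99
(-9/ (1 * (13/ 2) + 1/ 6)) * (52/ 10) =-351/ 50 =-7.02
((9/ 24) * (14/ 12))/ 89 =7/ 1424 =0.00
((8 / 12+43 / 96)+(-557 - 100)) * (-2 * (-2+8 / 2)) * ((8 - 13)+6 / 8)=-1070405 / 96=-11150.05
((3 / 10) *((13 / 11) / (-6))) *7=-0.41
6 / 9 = 2 / 3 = 0.67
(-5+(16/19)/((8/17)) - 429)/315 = -8212/5985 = -1.37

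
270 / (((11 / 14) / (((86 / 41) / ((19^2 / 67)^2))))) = 1459284120 / 58774771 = 24.83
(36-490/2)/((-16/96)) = 1254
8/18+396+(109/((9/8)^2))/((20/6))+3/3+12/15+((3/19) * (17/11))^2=2501132066/5896935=424.14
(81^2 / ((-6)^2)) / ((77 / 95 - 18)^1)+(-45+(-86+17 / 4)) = -448593 / 3266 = -137.35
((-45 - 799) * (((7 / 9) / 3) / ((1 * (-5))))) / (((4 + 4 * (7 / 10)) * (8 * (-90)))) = -1477 / 165240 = -0.01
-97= -97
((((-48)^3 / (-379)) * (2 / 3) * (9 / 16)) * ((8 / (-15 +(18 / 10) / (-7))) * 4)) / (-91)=1105920 / 438503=2.52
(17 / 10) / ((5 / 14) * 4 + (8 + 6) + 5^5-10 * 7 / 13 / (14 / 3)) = 0.00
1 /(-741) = -1 /741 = -0.00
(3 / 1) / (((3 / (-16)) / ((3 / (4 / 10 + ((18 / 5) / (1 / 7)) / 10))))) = -16.44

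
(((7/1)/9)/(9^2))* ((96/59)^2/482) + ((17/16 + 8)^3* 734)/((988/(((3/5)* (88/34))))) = 858.69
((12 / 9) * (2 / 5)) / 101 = 8 / 1515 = 0.01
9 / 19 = 0.47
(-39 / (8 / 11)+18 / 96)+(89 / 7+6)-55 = -10049 / 112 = -89.72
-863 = -863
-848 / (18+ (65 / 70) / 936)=-47.11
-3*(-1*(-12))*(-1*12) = 432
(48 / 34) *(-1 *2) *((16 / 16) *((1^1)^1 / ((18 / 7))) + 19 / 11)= -3352 / 561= -5.98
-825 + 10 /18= -7420 /9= -824.44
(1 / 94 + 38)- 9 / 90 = 8909 / 235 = 37.91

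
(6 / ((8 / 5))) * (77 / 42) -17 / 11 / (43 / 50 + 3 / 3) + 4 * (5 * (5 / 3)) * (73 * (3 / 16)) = 3783415 / 8184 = 462.29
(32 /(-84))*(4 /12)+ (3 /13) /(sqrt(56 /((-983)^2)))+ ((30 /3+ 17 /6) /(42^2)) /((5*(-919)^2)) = -115825507 /912125880+ 2949*sqrt(14) /364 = 30.19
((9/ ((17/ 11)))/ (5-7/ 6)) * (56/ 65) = 33264/ 25415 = 1.31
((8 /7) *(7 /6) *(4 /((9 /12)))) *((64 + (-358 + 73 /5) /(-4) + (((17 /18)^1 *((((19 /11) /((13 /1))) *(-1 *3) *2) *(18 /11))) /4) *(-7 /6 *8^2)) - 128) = 2508304 /7865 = 318.92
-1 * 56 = -56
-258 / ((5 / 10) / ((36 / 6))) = -3096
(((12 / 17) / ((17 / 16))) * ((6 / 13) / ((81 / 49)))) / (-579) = -6272 / 19577727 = -0.00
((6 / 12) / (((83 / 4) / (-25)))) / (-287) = 50 / 23821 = 0.00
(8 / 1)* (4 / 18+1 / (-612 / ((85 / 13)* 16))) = 0.41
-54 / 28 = -27 / 14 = -1.93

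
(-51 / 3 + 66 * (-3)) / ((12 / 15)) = -1075 / 4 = -268.75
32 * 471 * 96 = 1446912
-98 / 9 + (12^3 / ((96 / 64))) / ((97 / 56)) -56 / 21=568774 / 873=651.52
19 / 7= 2.71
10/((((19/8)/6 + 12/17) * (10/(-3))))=-2448/899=-2.72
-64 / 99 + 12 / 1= 11.35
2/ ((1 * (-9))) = -2/ 9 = -0.22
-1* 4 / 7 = -0.57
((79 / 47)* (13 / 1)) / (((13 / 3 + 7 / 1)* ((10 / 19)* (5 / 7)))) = 409773 / 79900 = 5.13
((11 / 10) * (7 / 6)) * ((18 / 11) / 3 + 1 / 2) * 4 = 5.37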